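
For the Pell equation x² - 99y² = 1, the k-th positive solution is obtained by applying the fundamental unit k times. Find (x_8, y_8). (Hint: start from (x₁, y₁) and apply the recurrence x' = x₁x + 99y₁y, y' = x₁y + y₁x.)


Step 1: Find the fundamental solution (x₁, y₁) of x² - 99y² = 1.
  Expand √99 as a continued fraction. a₀ = ⌊√99⌋ = 9; iterate m_{k+1} = d_k·a_k − m_k, d_{k+1} = (99 − m_{k+1}²)/d_k, a_{k+1} = ⌊(a₀ + m_{k+1})/d_{k+1}⌋ (starting m₀ = 0, d₀ = 1), with convergents p_k = a_k·p_{k-1} + p_{k-2}, q_k = a_k·q_{k-1} + q_{k-2} (p₋₁ = 1, q₋₁ = 0):
  k = 0: a₀ = 9; p₀/q₀ = 9/1; p₀² − 99·q₀² = 81 − 99 = -18.
  k = 1: m = 9, d = 18, a = ⌊(9 + 9)/18⌋ = 1; p/q = (1·9 + 1)/(1·1 + 0) = 10/1; p² − 99·q² = 100 − 99 = 1.
  The first convergent with p² − 99·q² = 1 gives the fundamental solution (x₁, y₁) = (10, 1).
Step 2: Apply the recurrence (x_{n+1}, y_{n+1}) = (x₁x_n + 99y₁y_n, x₁y_n + y₁x_n) repeatedly.
  From (x_1, y_1) = (10, 1): x_2 = 10·10 + 99·1·1 = 199; y_2 = 10·1 + 1·10 = 20.
  From (x_2, y_2) = (199, 20): x_3 = 10·199 + 99·1·20 = 3970; y_3 = 10·20 + 1·199 = 399.
  From (x_3, y_3) = (3970, 399): x_4 = 10·3970 + 99·1·399 = 79201; y_4 = 10·399 + 1·3970 = 7960.
  From (x_4, y_4) = (79201, 7960): x_5 = 10·79201 + 99·1·7960 = 1580050; y_5 = 10·7960 + 1·79201 = 158801.
  From (x_5, y_5) = (1580050, 158801): x_6 = 10·1580050 + 99·1·158801 = 31521799; y_6 = 10·158801 + 1·1580050 = 3168060.
  From (x_6, y_6) = (31521799, 3168060): x_7 = 10·31521799 + 99·1·3168060 = 628855930; y_7 = 10·3168060 + 1·31521799 = 63202399.
  From (x_7, y_7) = (628855930, 63202399): x_8 = 10·628855930 + 99·1·63202399 = 12545596801; y_8 = 10·63202399 + 1·628855930 = 1260879920.
Step 3: Verify x_8² - 99·y_8² = 157391999093261433601 - 157391999093261433600 = 1 (should be 1). ✓

(x_1, y_1) = (10, 1); (x_8, y_8) = (12545596801, 1260879920).


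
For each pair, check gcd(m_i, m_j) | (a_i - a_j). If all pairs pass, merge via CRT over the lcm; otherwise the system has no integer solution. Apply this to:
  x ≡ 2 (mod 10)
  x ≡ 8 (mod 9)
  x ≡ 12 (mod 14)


Moduli 10, 9, 14 are not pairwise coprime, so CRT works modulo lcm(m_i) when all pairwise compatibility conditions hold.
Pairwise compatibility: gcd(m_i, m_j) must divide a_i - a_j for every pair.
Merge one congruence at a time:
  Start: x ≡ 2 (mod 10).
  Combine with x ≡ 8 (mod 9): gcd(10, 9) = 1; 8 - 2 = 6, which IS divisible by 1, so compatible.
    Write x = 2 + 10·t and substitute into x ≡ 8 (mod 9): 10·t ≡ 8 − 2 = 6 (mod 9).
    Reduce coefficients mod 9: 1·t ≡ 6 (mod 9).
    So t ≡ 6 (mod 9).
    Then x = 2 + 10·6 = 62, valid modulo lcm(10, 9) = 90: x ≡ 62 (mod 90).
  Combine with x ≡ 12 (mod 14): gcd(90, 14) = 2; 12 - 62 = -50, which IS divisible by 2, so compatible.
    Write x = 62 + 90·t and substitute into x ≡ 12 (mod 14): 90·t ≡ 12 − 62 = -50 (mod 14).
    Divide the congruence (and modulus) by g = 2: 45·t ≡ -25 (mod 7).
    Reduce coefficients mod 7: 3·t ≡ 3 (mod 7).
    The inverse of 3 mod 7 is 5 (since 3·5 = 15 = 2·7 + 1), so t ≡ 5·3 = 15 ≡ 1 (mod 7).
    Then x = 62 + 90·1 = 152, valid modulo lcm(90, 14) = 630: x ≡ 152 (mod 630).
Verify: 152 mod 10 = 2, 152 mod 9 = 8, 152 mod 14 = 12.

x ≡ 152 (mod 630).


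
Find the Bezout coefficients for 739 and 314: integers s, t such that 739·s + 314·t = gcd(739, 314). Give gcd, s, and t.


Euclidean algorithm on (739, 314) — divide until remainder is 0:
  739 = 2 · 314 + 111
  314 = 2 · 111 + 92
  111 = 1 · 92 + 19
  92 = 4 · 19 + 16
  19 = 1 · 16 + 3
  16 = 5 · 3 + 1
  3 = 3 · 1 + 0
gcd(739, 314) = 1.
Track Bezout coefficients alongside the remainders: start with r₀ = 739 = a·1 + b·0 (s = 1, t = 0) and r₁ = 314 = a·0 + b·1 (s = 0, t = 1); each new remainder r_{k+1} = r_{k-1} − q_k·r_k inherits s_{k+1} = s_{k-1} − q_k·s_k, t_{k+1} = t_{k-1} − q_k·t_k, so r_k = a·s_k + b·t_k at every step:
  q = 2: r = 111, s = 1 − 2·0 = 1, t = 0 − 2·1 = -2  (check: 739·1 + 314·(-2) = 111)
  q = 2: r = 92, s = 0 − 2·1 = -2, t = 1 − 2·(-2) = 5  (check: 739·(-2) + 314·5 = 92)
  q = 1: r = 19, s = 1 − 1·(-2) = 3, t = -2 − 1·5 = -7  (check: 739·3 + 314·(-7) = 19)
  q = 4: r = 16, s = -2 − 4·3 = -14, t = 5 − 4·(-7) = 33  (check: 739·(-14) + 314·33 = 16)
  q = 1: r = 3, s = 3 − 1·(-14) = 17, t = -7 − 1·33 = -40  (check: 739·17 + 314·(-40) = 3)
  q = 5: r = 1, s = -14 − 5·17 = -99, t = 33 − 5·(-40) = 233  (check: 739·(-99) + 314·233 = 1)
The row with r = 1 (the gcd) gives the Bezout coefficients s = -99, t = 233.
Result: 739 · (-99) + 314 · (233) = 1.

gcd(739, 314) = 1; s = -99, t = 233 (check: 739·(-99) + 314·233 = 1).


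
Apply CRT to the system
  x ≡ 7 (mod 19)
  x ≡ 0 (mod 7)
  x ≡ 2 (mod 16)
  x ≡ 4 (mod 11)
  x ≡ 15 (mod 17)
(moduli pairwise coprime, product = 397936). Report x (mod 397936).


Product of moduli M = 19 · 7 · 16 · 11 · 17 = 397936.
Merge one congruence at a time:
  Start: x ≡ 7 (mod 19).
  Combine with x ≡ 0 (mod 7); new modulus lcm = 133.
    Write x = 7 + 19·t and substitute into x ≡ 0 (mod 7): 19·t ≡ 0 − 7 = -7 (mod 7).
    Reduce coefficients mod 7: 5·t ≡ 0 (mod 7).
    The inverse of 5 mod 7 is 3 (since 5·3 = 15 = 2·7 + 1), so t ≡ 3·0 = 0 ≡ 0 (mod 7).
    Then x = 7 + 19·0 = 7, valid modulo lcm(19, 7) = 133: x ≡ 7 (mod 133).
  Combine with x ≡ 2 (mod 16); new modulus lcm = 2128.
    Write x = 7 + 133·t and substitute into x ≡ 2 (mod 16): 133·t ≡ 2 − 7 = -5 (mod 16).
    Reduce coefficients mod 16: 5·t ≡ 11 (mod 16).
    The inverse of 5 mod 16 is 13 (since 5·13 = 65 = 4·16 + 1), so t ≡ 13·11 = 143 ≡ 15 (mod 16).
    Then x = 7 + 133·15 = 2002, valid modulo lcm(133, 16) = 2128: x ≡ 2002 (mod 2128).
  Combine with x ≡ 4 (mod 11); new modulus lcm = 23408.
    Write x = 2002 + 2128·t and substitute into x ≡ 4 (mod 11): 2128·t ≡ 4 − 2002 = -1998 (mod 11).
    Reduce coefficients mod 11: 5·t ≡ 4 (mod 11).
    The inverse of 5 mod 11 is 9 (since 5·9 = 45 = 4·11 + 1), so t ≡ 9·4 = 36 ≡ 3 (mod 11).
    Then x = 2002 + 2128·3 = 8386, valid modulo lcm(2128, 11) = 23408: x ≡ 8386 (mod 23408).
  Combine with x ≡ 15 (mod 17); new modulus lcm = 397936.
    Write x = 8386 + 23408·t and substitute into x ≡ 15 (mod 17): 23408·t ≡ 15 − 8386 = -8371 (mod 17).
    Reduce coefficients mod 17: 16·t ≡ 10 (mod 17).
    The inverse of 16 mod 17 is 16 (since 16·16 = 256 = 15·17 + 1), so t ≡ 16·10 = 160 ≡ 7 (mod 17).
    Then x = 8386 + 23408·7 = 172242, valid modulo lcm(23408, 17) = 397936: x ≡ 172242 (mod 397936).
Verify against each original: 172242 mod 19 = 7, 172242 mod 7 = 0, 172242 mod 16 = 2, 172242 mod 11 = 4, 172242 mod 17 = 15.

x ≡ 172242 (mod 397936).


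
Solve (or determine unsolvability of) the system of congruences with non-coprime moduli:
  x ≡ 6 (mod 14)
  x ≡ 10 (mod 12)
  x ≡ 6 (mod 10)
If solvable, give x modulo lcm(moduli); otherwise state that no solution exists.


Moduli 14, 12, 10 are not pairwise coprime, so CRT works modulo lcm(m_i) when all pairwise compatibility conditions hold.
Pairwise compatibility: gcd(m_i, m_j) must divide a_i - a_j for every pair.
Merge one congruence at a time:
  Start: x ≡ 6 (mod 14).
  Combine with x ≡ 10 (mod 12): gcd(14, 12) = 2; 10 - 6 = 4, which IS divisible by 2, so compatible.
    Write x = 6 + 14·t and substitute into x ≡ 10 (mod 12): 14·t ≡ 10 − 6 = 4 (mod 12).
    Divide the congruence (and modulus) by g = 2: 7·t ≡ 2 (mod 6).
    Reduce coefficients mod 6: 1·t ≡ 2 (mod 6).
    So t ≡ 2 (mod 6).
    Then x = 6 + 14·2 = 34, valid modulo lcm(14, 12) = 84: x ≡ 34 (mod 84).
  Combine with x ≡ 6 (mod 10): gcd(84, 10) = 2; 6 - 34 = -28, which IS divisible by 2, so compatible.
    Write x = 34 + 84·t and substitute into x ≡ 6 (mod 10): 84·t ≡ 6 − 34 = -28 (mod 10).
    Divide the congruence (and modulus) by g = 2: 42·t ≡ -14 (mod 5).
    Reduce coefficients mod 5: 2·t ≡ 1 (mod 5).
    The inverse of 2 mod 5 is 3 (since 2·3 = 6 = 1·5 + 1), so t ≡ 3·1 = 3 ≡ 3 (mod 5).
    Then x = 34 + 84·3 = 286, valid modulo lcm(84, 10) = 420: x ≡ 286 (mod 420).
Verify: 286 mod 14 = 6, 286 mod 12 = 10, 286 mod 10 = 6.

x ≡ 286 (mod 420).


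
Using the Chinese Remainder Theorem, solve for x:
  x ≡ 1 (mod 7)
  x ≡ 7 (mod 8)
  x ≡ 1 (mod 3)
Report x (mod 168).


Moduli 7, 8, 3 are pairwise coprime; by CRT there is a unique solution modulo M = 7 · 8 · 3 = 168.
Solve pairwise, accumulating the modulus:
  Start with x ≡ 1 (mod 7).
  Combine with x ≡ 7 (mod 8): since gcd(7, 8) = 1, we get a unique residue mod 56.
    Write x = 1 + 7·t and substitute into x ≡ 7 (mod 8): 7·t ≡ 7 − 1 = 6 (mod 8).
    The inverse of 7 mod 8 is 7 (since 7·7 = 49 = 6·8 + 1), so t ≡ 7·6 = 42 ≡ 2 (mod 8).
    Then x = 1 + 7·2 = 15, valid modulo lcm(7, 8) = 56: x ≡ 15 (mod 56).
  Combine with x ≡ 1 (mod 3): since gcd(56, 3) = 1, we get a unique residue mod 168.
    Write x = 15 + 56·t and substitute into x ≡ 1 (mod 3): 56·t ≡ 1 − 15 = -14 (mod 3).
    Reduce coefficients mod 3: 2·t ≡ 1 (mod 3).
    The inverse of 2 mod 3 is 2 (since 2·2 = 4 = 1·3 + 1), so t ≡ 2·1 = 2 ≡ 2 (mod 3).
    Then x = 15 + 56·2 = 127, valid modulo lcm(56, 3) = 168: x ≡ 127 (mod 168).
Verify: 127 mod 7 = 1 ✓, 127 mod 8 = 7 ✓, 127 mod 3 = 1 ✓.

x ≡ 127 (mod 168).


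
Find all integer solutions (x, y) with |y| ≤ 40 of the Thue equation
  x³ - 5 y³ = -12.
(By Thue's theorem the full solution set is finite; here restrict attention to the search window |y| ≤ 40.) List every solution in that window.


The equation is x³ - 5y³ = -12. For fixed y, x³ = 5·y³ − 12, so a solution requires the RHS to be a perfect cube.
Strategy: iterate y from -40 to 40, compute RHS = 5·y³ − 12, and check whether it is a (positive or negative) perfect cube.
Check small values of y:
  y = 0: RHS = -12 is not a perfect cube.
  y = 1: RHS = -7 is not a perfect cube.
  y = -1: RHS = -17 is not a perfect cube.
  y = 2: RHS = 28 is not a perfect cube.
  y = -2: RHS = -52 is not a perfect cube.
  y = 3: RHS = 123 is not a perfect cube.
  y = -3: RHS = -147 is not a perfect cube.
Continuing the search up to |y| = 40 finds no solutions either.
No (x, y) in the scanned range satisfies the equation.

No integer solutions with |y| ≤ 40.


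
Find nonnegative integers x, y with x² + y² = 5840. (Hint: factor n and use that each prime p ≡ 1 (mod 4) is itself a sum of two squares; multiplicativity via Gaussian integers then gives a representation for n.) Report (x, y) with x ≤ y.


Step 1: Factor n = 5840 = 2^4 · 5 · 73.
Step 2: Check the mod-4 condition on each prime factor: 2 = 2 (special); 5 ≡ 1 (mod 4), exponent 1; 73 ≡ 1 (mod 4), exponent 1.
All primes ≡ 3 (mod 4) appear to even exponent (or don't appear), so by the two-squares theorem n IS expressible as a sum of two squares.
Step 3: Build a representation. Group n = k² · m with k = 4 and m = 5 · 73 = 365 (a product of primes ≡ 1 (mod 4)); a representation of m scales to one of n via (k·x)² + (k·y)² = k²(x² + y²). Each prime p ≡ 1 (mod 4) is itself a sum of two squares; find a² by testing p − a² for a perfect square:
  5: 5 − 1² = 4 = 2² ⇒ 5 = 1² + 2².
  73: 73 − 1² = 72, 73 − 2² = 69, 73 − 3² = 64 = 8² ⇒ 73 = 3² + 8².
  Combine using the Brahmagupta–Fibonacci identity (a² + b²)(c² + d²) = (ac − bd)² + (ad + bc)² = (ac + bd)² + (ad − bc)²:
  5 · 73 = 365: from (1² + 2²)(3² + 8²), take (1·3 − 2·8, 1·8 + 2·3) = (3 − 16, 8 + 6) = (-13, 14); dropping signs (only squares matter) gives (13, 14); check 13² + 14² = 169 + 196 = 365 ✓.
  Scale by k = 4: (4·13, 4·14) = (52, 56).
Step 4: Order so x ≤ y and verify: 52² + 56² = 2704 + 3136 = 5840 = n. ✓

n = 5840 = 52² + 56² (one valid representation with x ≤ y).


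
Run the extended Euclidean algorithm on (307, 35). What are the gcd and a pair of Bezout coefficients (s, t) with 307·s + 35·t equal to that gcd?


Euclidean algorithm on (307, 35) — divide until remainder is 0:
  307 = 8 · 35 + 27
  35 = 1 · 27 + 8
  27 = 3 · 8 + 3
  8 = 2 · 3 + 2
  3 = 1 · 2 + 1
  2 = 2 · 1 + 0
gcd(307, 35) = 1.
Track Bezout coefficients alongside the remainders: start with r₀ = 307 = a·1 + b·0 (s = 1, t = 0) and r₁ = 35 = a·0 + b·1 (s = 0, t = 1); each new remainder r_{k+1} = r_{k-1} − q_k·r_k inherits s_{k+1} = s_{k-1} − q_k·s_k, t_{k+1} = t_{k-1} − q_k·t_k, so r_k = a·s_k + b·t_k at every step:
  q = 8: r = 27, s = 1 − 8·0 = 1, t = 0 − 8·1 = -8  (check: 307·1 + 35·(-8) = 27)
  q = 1: r = 8, s = 0 − 1·1 = -1, t = 1 − 1·(-8) = 9  (check: 307·(-1) + 35·9 = 8)
  q = 3: r = 3, s = 1 − 3·(-1) = 4, t = -8 − 3·9 = -35  (check: 307·4 + 35·(-35) = 3)
  q = 2: r = 2, s = -1 − 2·4 = -9, t = 9 − 2·(-35) = 79  (check: 307·(-9) + 35·79 = 2)
  q = 1: r = 1, s = 4 − 1·(-9) = 13, t = -35 − 1·79 = -114  (check: 307·13 + 35·(-114) = 1)
The row with r = 1 (the gcd) gives the Bezout coefficients s = 13, t = -114.
Result: 307 · (13) + 35 · (-114) = 1.

gcd(307, 35) = 1; s = 13, t = -114 (check: 307·13 + 35·(-114) = 1).


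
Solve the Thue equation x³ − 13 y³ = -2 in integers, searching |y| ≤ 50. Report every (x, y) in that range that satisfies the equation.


The equation is x³ - 13y³ = -2. For fixed y, x³ = 13·y³ − 2, so a solution requires the RHS to be a perfect cube.
Strategy: iterate y from -50 to 50, compute RHS = 13·y³ − 2, and check whether it is a (positive or negative) perfect cube.
Check small values of y:
  y = 0: RHS = -2 is not a perfect cube.
  y = 1: RHS = 11 is not a perfect cube.
  y = -1: RHS = -15 is not a perfect cube.
  y = 2: RHS = 102 is not a perfect cube.
  y = -2: RHS = -106 is not a perfect cube.
  y = 3: RHS = 349 is not a perfect cube.
  y = -3: RHS = -353 is not a perfect cube.
Continuing the search up to |y| = 50 finds no solutions either.
No (x, y) in the scanned range satisfies the equation.

No integer solutions with |y| ≤ 50.


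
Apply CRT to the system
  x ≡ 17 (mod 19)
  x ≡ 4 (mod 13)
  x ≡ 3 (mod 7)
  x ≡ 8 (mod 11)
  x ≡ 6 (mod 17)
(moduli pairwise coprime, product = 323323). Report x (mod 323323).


Product of moduli M = 19 · 13 · 7 · 11 · 17 = 323323.
Merge one congruence at a time:
  Start: x ≡ 17 (mod 19).
  Combine with x ≡ 4 (mod 13); new modulus lcm = 247.
    Write x = 17 + 19·t and substitute into x ≡ 4 (mod 13): 19·t ≡ 4 − 17 = -13 (mod 13).
    Reduce coefficients mod 13: 6·t ≡ 0 (mod 13).
    The inverse of 6 mod 13 is 11 (since 6·11 = 66 = 5·13 + 1), so t ≡ 11·0 = 0 ≡ 0 (mod 13).
    Then x = 17 + 19·0 = 17, valid modulo lcm(19, 13) = 247: x ≡ 17 (mod 247).
  Combine with x ≡ 3 (mod 7); new modulus lcm = 1729.
    Write x = 17 + 247·t and substitute into x ≡ 3 (mod 7): 247·t ≡ 3 − 17 = -14 (mod 7).
    Reduce coefficients mod 7: 2·t ≡ 0 (mod 7).
    The inverse of 2 mod 7 is 4 (since 2·4 = 8 = 1·7 + 1), so t ≡ 4·0 = 0 ≡ 0 (mod 7).
    Then x = 17 + 247·0 = 17, valid modulo lcm(247, 7) = 1729: x ≡ 17 (mod 1729).
  Combine with x ≡ 8 (mod 11); new modulus lcm = 19019.
    Write x = 17 + 1729·t and substitute into x ≡ 8 (mod 11): 1729·t ≡ 8 − 17 = -9 (mod 11).
    Reduce coefficients mod 11: 2·t ≡ 2 (mod 11).
    The inverse of 2 mod 11 is 6 (since 2·6 = 12 = 1·11 + 1), so t ≡ 6·2 = 12 ≡ 1 (mod 11).
    Then x = 17 + 1729·1 = 1746, valid modulo lcm(1729, 11) = 19019: x ≡ 1746 (mod 19019).
  Combine with x ≡ 6 (mod 17); new modulus lcm = 323323.
    Write x = 1746 + 19019·t and substitute into x ≡ 6 (mod 17): 19019·t ≡ 6 − 1746 = -1740 (mod 17).
    Reduce coefficients mod 17: 13·t ≡ 11 (mod 17).
    The inverse of 13 mod 17 is 4 (since 13·4 = 52 = 3·17 + 1), so t ≡ 4·11 = 44 ≡ 10 (mod 17).
    Then x = 1746 + 19019·10 = 191936, valid modulo lcm(19019, 17) = 323323: x ≡ 191936 (mod 323323).
Verify against each original: 191936 mod 19 = 17, 191936 mod 13 = 4, 191936 mod 7 = 3, 191936 mod 11 = 8, 191936 mod 17 = 6.

x ≡ 191936 (mod 323323).


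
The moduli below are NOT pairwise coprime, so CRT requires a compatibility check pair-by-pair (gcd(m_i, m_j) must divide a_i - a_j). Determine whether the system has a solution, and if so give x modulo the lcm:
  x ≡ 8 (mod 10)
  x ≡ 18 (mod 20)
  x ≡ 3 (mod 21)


Moduli 10, 20, 21 are not pairwise coprime, so CRT works modulo lcm(m_i) when all pairwise compatibility conditions hold.
Pairwise compatibility: gcd(m_i, m_j) must divide a_i - a_j for every pair.
Merge one congruence at a time:
  Start: x ≡ 8 (mod 10).
  Combine with x ≡ 18 (mod 20): gcd(10, 20) = 10; 18 - 8 = 10, which IS divisible by 10, so compatible.
    Write x = 8 + 10·t and substitute into x ≡ 18 (mod 20): 10·t ≡ 18 − 8 = 10 (mod 20).
    Divide the congruence (and modulus) by g = 10: 1·t ≡ 1 (mod 2).
    So t ≡ 1 (mod 2).
    Then x = 8 + 10·1 = 18, valid modulo lcm(10, 20) = 20: x ≡ 18 (mod 20).
  Combine with x ≡ 3 (mod 21): gcd(20, 21) = 1; 3 - 18 = -15, which IS divisible by 1, so compatible.
    Write x = 18 + 20·t and substitute into x ≡ 3 (mod 21): 20·t ≡ 3 − 18 = -15 (mod 21).
    Reduce coefficients mod 21: 20·t ≡ 6 (mod 21).
    The inverse of 20 mod 21 is 20 (since 20·20 = 400 = 19·21 + 1), so t ≡ 20·6 = 120 ≡ 15 (mod 21).
    Then x = 18 + 20·15 = 318, valid modulo lcm(20, 21) = 420: x ≡ 318 (mod 420).
Verify: 318 mod 10 = 8, 318 mod 20 = 18, 318 mod 21 = 3.

x ≡ 318 (mod 420).


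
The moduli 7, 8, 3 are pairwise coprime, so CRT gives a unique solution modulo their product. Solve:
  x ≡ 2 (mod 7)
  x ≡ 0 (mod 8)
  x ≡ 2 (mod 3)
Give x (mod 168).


Moduli 7, 8, 3 are pairwise coprime; by CRT there is a unique solution modulo M = 7 · 8 · 3 = 168.
Solve pairwise, accumulating the modulus:
  Start with x ≡ 2 (mod 7).
  Combine with x ≡ 0 (mod 8): since gcd(7, 8) = 1, we get a unique residue mod 56.
    Write x = 2 + 7·t and substitute into x ≡ 0 (mod 8): 7·t ≡ 0 − 2 = -2 (mod 8).
    Reduce coefficients mod 8: 7·t ≡ 6 (mod 8).
    The inverse of 7 mod 8 is 7 (since 7·7 = 49 = 6·8 + 1), so t ≡ 7·6 = 42 ≡ 2 (mod 8).
    Then x = 2 + 7·2 = 16, valid modulo lcm(7, 8) = 56: x ≡ 16 (mod 56).
  Combine with x ≡ 2 (mod 3): since gcd(56, 3) = 1, we get a unique residue mod 168.
    Write x = 16 + 56·t and substitute into x ≡ 2 (mod 3): 56·t ≡ 2 − 16 = -14 (mod 3).
    Reduce coefficients mod 3: 2·t ≡ 1 (mod 3).
    The inverse of 2 mod 3 is 2 (since 2·2 = 4 = 1·3 + 1), so t ≡ 2·1 = 2 ≡ 2 (mod 3).
    Then x = 16 + 56·2 = 128, valid modulo lcm(56, 3) = 168: x ≡ 128 (mod 168).
Verify: 128 mod 7 = 2 ✓, 128 mod 8 = 0 ✓, 128 mod 3 = 2 ✓.

x ≡ 128 (mod 168).


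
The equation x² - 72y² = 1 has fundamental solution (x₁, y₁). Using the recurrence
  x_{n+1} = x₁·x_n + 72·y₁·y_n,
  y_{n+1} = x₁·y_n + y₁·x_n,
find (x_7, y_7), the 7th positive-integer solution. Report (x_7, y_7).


Step 1: Find the fundamental solution (x₁, y₁) of x² - 72y² = 1.
  Expand √72 as a continued fraction. a₀ = ⌊√72⌋ = 8; iterate m_{k+1} = d_k·a_k − m_k, d_{k+1} = (72 − m_{k+1}²)/d_k, a_{k+1} = ⌊(a₀ + m_{k+1})/d_{k+1}⌋ (starting m₀ = 0, d₀ = 1), with convergents p_k = a_k·p_{k-1} + p_{k-2}, q_k = a_k·q_{k-1} + q_{k-2} (p₋₁ = 1, q₋₁ = 0):
  k = 0: a₀ = 8; p₀/q₀ = 8/1; p₀² − 72·q₀² = 64 − 72 = -8.
  k = 1: m = 8, d = 8, a = ⌊(8 + 8)/8⌋ = 2; p/q = (2·8 + 1)/(2·1 + 0) = 17/2; p² − 72·q² = 289 − 288 = 1.
  The first convergent with p² − 72·q² = 1 gives the fundamental solution (x₁, y₁) = (17, 2).
Step 2: Apply the recurrence (x_{n+1}, y_{n+1}) = (x₁x_n + 72y₁y_n, x₁y_n + y₁x_n) repeatedly.
  From (x_1, y_1) = (17, 2): x_2 = 17·17 + 72·2·2 = 577; y_2 = 17·2 + 2·17 = 68.
  From (x_2, y_2) = (577, 68): x_3 = 17·577 + 72·2·68 = 19601; y_3 = 17·68 + 2·577 = 2310.
  From (x_3, y_3) = (19601, 2310): x_4 = 17·19601 + 72·2·2310 = 665857; y_4 = 17·2310 + 2·19601 = 78472.
  From (x_4, y_4) = (665857, 78472): x_5 = 17·665857 + 72·2·78472 = 22619537; y_5 = 17·78472 + 2·665857 = 2665738.
  From (x_5, y_5) = (22619537, 2665738): x_6 = 17·22619537 + 72·2·2665738 = 768398401; y_6 = 17·2665738 + 2·22619537 = 90556620.
  From (x_6, y_6) = (768398401, 90556620): x_7 = 17·768398401 + 72·2·90556620 = 26102926097; y_7 = 17·90556620 + 2·768398401 = 3076259342.
Step 3: Verify x_7² - 72·y_7² = 681362750825443653409 - 681362750825443653408 = 1 (should be 1). ✓

(x_1, y_1) = (17, 2); (x_7, y_7) = (26102926097, 3076259342).


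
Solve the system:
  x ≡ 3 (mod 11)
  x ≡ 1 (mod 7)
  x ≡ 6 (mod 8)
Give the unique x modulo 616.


Moduli 11, 7, 8 are pairwise coprime; by CRT there is a unique solution modulo M = 11 · 7 · 8 = 616.
Solve pairwise, accumulating the modulus:
  Start with x ≡ 3 (mod 11).
  Combine with x ≡ 1 (mod 7): since gcd(11, 7) = 1, we get a unique residue mod 77.
    Write x = 3 + 11·t and substitute into x ≡ 1 (mod 7): 11·t ≡ 1 − 3 = -2 (mod 7).
    Reduce coefficients mod 7: 4·t ≡ 5 (mod 7).
    The inverse of 4 mod 7 is 2 (since 4·2 = 8 = 1·7 + 1), so t ≡ 2·5 = 10 ≡ 3 (mod 7).
    Then x = 3 + 11·3 = 36, valid modulo lcm(11, 7) = 77: x ≡ 36 (mod 77).
  Combine with x ≡ 6 (mod 8): since gcd(77, 8) = 1, we get a unique residue mod 616.
    Write x = 36 + 77·t and substitute into x ≡ 6 (mod 8): 77·t ≡ 6 − 36 = -30 (mod 8).
    Reduce coefficients mod 8: 5·t ≡ 2 (mod 8).
    The inverse of 5 mod 8 is 5 (since 5·5 = 25 = 3·8 + 1), so t ≡ 5·2 = 10 ≡ 2 (mod 8).
    Then x = 36 + 77·2 = 190, valid modulo lcm(77, 8) = 616: x ≡ 190 (mod 616).
Verify: 190 mod 11 = 3 ✓, 190 mod 7 = 1 ✓, 190 mod 8 = 6 ✓.

x ≡ 190 (mod 616).


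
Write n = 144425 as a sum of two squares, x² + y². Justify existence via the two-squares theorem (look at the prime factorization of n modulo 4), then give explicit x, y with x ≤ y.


Step 1: Factor n = 144425 = 5^2 · 53 · 109.
Step 2: Check the mod-4 condition on each prime factor: 5 ≡ 1 (mod 4), exponent 2; 53 ≡ 1 (mod 4), exponent 1; 109 ≡ 1 (mod 4), exponent 1.
All primes ≡ 3 (mod 4) appear to even exponent (or don't appear), so by the two-squares theorem n IS expressible as a sum of two squares.
Step 3: Build a representation. Group n = k² · m with k = 5 and m = 53 · 109 = 5777 (a product of primes ≡ 1 (mod 4)); a representation of m scales to one of n via (k·x)² + (k·y)² = k²(x² + y²). Each prime p ≡ 1 (mod 4) is itself a sum of two squares; find a² by testing p − a² for a perfect square:
  53: 53 − 1² = 52, 53 − 2² = 49 = 7² ⇒ 53 = 2² + 7².
  109: 109 − 1² = 108, 109 − 2² = 105, 109 − 3² = 100 = 10² ⇒ 109 = 3² + 10².
  Combine using the Brahmagupta–Fibonacci identity (a² + b²)(c² + d²) = (ac − bd)² + (ad + bc)² = (ac + bd)² + (ad − bc)²:
  53 · 109 = 5777: from (2² + 7²)(3² + 10²), take (2·3 − 7·10, 2·10 + 7·3) = (6 − 70, 20 + 21) = (-64, 41); dropping signs (only squares matter) gives (64, 41); check 64² + 41² = 4096 + 1681 = 5777 ✓.
  Scale by k = 5: (5·64, 5·41) = (320, 205).
Step 4: Order so x ≤ y and verify: 205² + 320² = 42025 + 102400 = 144425 = n. ✓

n = 144425 = 205² + 320² (one valid representation with x ≤ y).


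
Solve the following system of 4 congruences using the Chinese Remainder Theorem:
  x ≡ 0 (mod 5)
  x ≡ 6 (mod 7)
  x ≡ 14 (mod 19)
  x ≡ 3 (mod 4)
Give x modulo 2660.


Product of moduli M = 5 · 7 · 19 · 4 = 2660.
Merge one congruence at a time:
  Start: x ≡ 0 (mod 5).
  Combine with x ≡ 6 (mod 7); new modulus lcm = 35.
    Write x = 0 + 5·t and substitute into x ≡ 6 (mod 7): 5·t ≡ 6 − 0 = 6 (mod 7).
    The inverse of 5 mod 7 is 3 (since 5·3 = 15 = 2·7 + 1), so t ≡ 3·6 = 18 ≡ 4 (mod 7).
    Then x = 0 + 5·4 = 20, valid modulo lcm(5, 7) = 35: x ≡ 20 (mod 35).
  Combine with x ≡ 14 (mod 19); new modulus lcm = 665.
    Write x = 20 + 35·t and substitute into x ≡ 14 (mod 19): 35·t ≡ 14 − 20 = -6 (mod 19).
    Reduce coefficients mod 19: 16·t ≡ 13 (mod 19).
    The inverse of 16 mod 19 is 6 (since 16·6 = 96 = 5·19 + 1), so t ≡ 6·13 = 78 ≡ 2 (mod 19).
    Then x = 20 + 35·2 = 90, valid modulo lcm(35, 19) = 665: x ≡ 90 (mod 665).
  Combine with x ≡ 3 (mod 4); new modulus lcm = 2660.
    Write x = 90 + 665·t and substitute into x ≡ 3 (mod 4): 665·t ≡ 3 − 90 = -87 (mod 4).
    Reduce coefficients mod 4: 1·t ≡ 1 (mod 4).
    So t ≡ 1 (mod 4).
    Then x = 90 + 665·1 = 755, valid modulo lcm(665, 4) = 2660: x ≡ 755 (mod 2660).
Verify against each original: 755 mod 5 = 0, 755 mod 7 = 6, 755 mod 19 = 14, 755 mod 4 = 3.

x ≡ 755 (mod 2660).


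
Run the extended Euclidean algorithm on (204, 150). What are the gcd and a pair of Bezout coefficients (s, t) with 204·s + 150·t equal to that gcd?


Euclidean algorithm on (204, 150) — divide until remainder is 0:
  204 = 1 · 150 + 54
  150 = 2 · 54 + 42
  54 = 1 · 42 + 12
  42 = 3 · 12 + 6
  12 = 2 · 6 + 0
gcd(204, 150) = 6.
Track Bezout coefficients alongside the remainders: start with r₀ = 204 = a·1 + b·0 (s = 1, t = 0) and r₁ = 150 = a·0 + b·1 (s = 0, t = 1); each new remainder r_{k+1} = r_{k-1} − q_k·r_k inherits s_{k+1} = s_{k-1} − q_k·s_k, t_{k+1} = t_{k-1} − q_k·t_k, so r_k = a·s_k + b·t_k at every step:
  q = 1: r = 54, s = 1 − 1·0 = 1, t = 0 − 1·1 = -1  (check: 204·1 + 150·(-1) = 54)
  q = 2: r = 42, s = 0 − 2·1 = -2, t = 1 − 2·(-1) = 3  (check: 204·(-2) + 150·3 = 42)
  q = 1: r = 12, s = 1 − 1·(-2) = 3, t = -1 − 1·3 = -4  (check: 204·3 + 150·(-4) = 12)
  q = 3: r = 6, s = -2 − 3·3 = -11, t = 3 − 3·(-4) = 15  (check: 204·(-11) + 150·15 = 6)
The row with r = 6 (the gcd) gives the Bezout coefficients s = -11, t = 15.
Result: 204 · (-11) + 150 · (15) = 6.

gcd(204, 150) = 6; s = -11, t = 15 (check: 204·(-11) + 150·15 = 6).


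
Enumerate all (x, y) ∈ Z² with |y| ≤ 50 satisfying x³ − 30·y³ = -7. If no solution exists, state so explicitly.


The equation is x³ - 30y³ = -7. For fixed y, x³ = 30·y³ − 7, so a solution requires the RHS to be a perfect cube.
Strategy: iterate y from -50 to 50, compute RHS = 30·y³ − 7, and check whether it is a (positive or negative) perfect cube.
Check small values of y:
  y = 0: RHS = -7 is not a perfect cube.
  y = 1: RHS = 23 is not a perfect cube.
  y = -1: RHS = -37 is not a perfect cube.
  y = 2: RHS = 233 is not a perfect cube.
  y = -2: RHS = -247 is not a perfect cube.
  y = 3: RHS = 803 is not a perfect cube.
  y = -3: RHS = -817 is not a perfect cube.
Continuing the search up to |y| = 50 finds no solutions either.
No (x, y) in the scanned range satisfies the equation.

No integer solutions with |y| ≤ 50.


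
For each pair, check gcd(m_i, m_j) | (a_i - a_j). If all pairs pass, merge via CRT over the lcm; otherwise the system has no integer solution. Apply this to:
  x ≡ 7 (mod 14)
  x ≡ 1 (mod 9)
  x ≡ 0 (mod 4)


Moduli 14, 9, 4 are not pairwise coprime, so CRT works modulo lcm(m_i) when all pairwise compatibility conditions hold.
Pairwise compatibility: gcd(m_i, m_j) must divide a_i - a_j for every pair.
Merge one congruence at a time:
  Start: x ≡ 7 (mod 14).
  Combine with x ≡ 1 (mod 9): gcd(14, 9) = 1; 1 - 7 = -6, which IS divisible by 1, so compatible.
    Write x = 7 + 14·t and substitute into x ≡ 1 (mod 9): 14·t ≡ 1 − 7 = -6 (mod 9).
    Reduce coefficients mod 9: 5·t ≡ 3 (mod 9).
    The inverse of 5 mod 9 is 2 (since 5·2 = 10 = 1·9 + 1), so t ≡ 2·3 = 6 ≡ 6 (mod 9).
    Then x = 7 + 14·6 = 91, valid modulo lcm(14, 9) = 126: x ≡ 91 (mod 126).
  Combine with x ≡ 0 (mod 4): gcd(126, 4) = 2, and 0 - 91 = -91 is NOT divisible by 2.
    ⇒ system is inconsistent (no integer solution).

No solution (the system is inconsistent).


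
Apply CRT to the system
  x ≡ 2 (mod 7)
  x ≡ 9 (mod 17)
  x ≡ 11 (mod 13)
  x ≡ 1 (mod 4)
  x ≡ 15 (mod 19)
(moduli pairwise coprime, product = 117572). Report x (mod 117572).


Product of moduli M = 7 · 17 · 13 · 4 · 19 = 117572.
Merge one congruence at a time:
  Start: x ≡ 2 (mod 7).
  Combine with x ≡ 9 (mod 17); new modulus lcm = 119.
    Write x = 2 + 7·t and substitute into x ≡ 9 (mod 17): 7·t ≡ 9 − 2 = 7 (mod 17).
    The inverse of 7 mod 17 is 5 (since 7·5 = 35 = 2·17 + 1), so t ≡ 5·7 = 35 ≡ 1 (mod 17).
    Then x = 2 + 7·1 = 9, valid modulo lcm(7, 17) = 119: x ≡ 9 (mod 119).
  Combine with x ≡ 11 (mod 13); new modulus lcm = 1547.
    Write x = 9 + 119·t and substitute into x ≡ 11 (mod 13): 119·t ≡ 11 − 9 = 2 (mod 13).
    Reduce coefficients mod 13: 2·t ≡ 2 (mod 13).
    The inverse of 2 mod 13 is 7 (since 2·7 = 14 = 1·13 + 1), so t ≡ 7·2 = 14 ≡ 1 (mod 13).
    Then x = 9 + 119·1 = 128, valid modulo lcm(119, 13) = 1547: x ≡ 128 (mod 1547).
  Combine with x ≡ 1 (mod 4); new modulus lcm = 6188.
    Write x = 128 + 1547·t and substitute into x ≡ 1 (mod 4): 1547·t ≡ 1 − 128 = -127 (mod 4).
    Reduce coefficients mod 4: 3·t ≡ 1 (mod 4).
    The inverse of 3 mod 4 is 3 (since 3·3 = 9 = 2·4 + 1), so t ≡ 3·1 = 3 ≡ 3 (mod 4).
    Then x = 128 + 1547·3 = 4769, valid modulo lcm(1547, 4) = 6188: x ≡ 4769 (mod 6188).
  Combine with x ≡ 15 (mod 19); new modulus lcm = 117572.
    Write x = 4769 + 6188·t and substitute into x ≡ 15 (mod 19): 6188·t ≡ 15 − 4769 = -4754 (mod 19).
    Reduce coefficients mod 19: 13·t ≡ 15 (mod 19).
    The inverse of 13 mod 19 is 3 (since 13·3 = 39 = 2·19 + 1), so t ≡ 3·15 = 45 ≡ 7 (mod 19).
    Then x = 4769 + 6188·7 = 48085, valid modulo lcm(6188, 19) = 117572: x ≡ 48085 (mod 117572).
Verify against each original: 48085 mod 7 = 2, 48085 mod 17 = 9, 48085 mod 13 = 11, 48085 mod 4 = 1, 48085 mod 19 = 15.

x ≡ 48085 (mod 117572).


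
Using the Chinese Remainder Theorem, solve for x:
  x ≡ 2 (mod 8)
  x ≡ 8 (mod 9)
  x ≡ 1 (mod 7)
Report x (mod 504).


Moduli 8, 9, 7 are pairwise coprime; by CRT there is a unique solution modulo M = 8 · 9 · 7 = 504.
Solve pairwise, accumulating the modulus:
  Start with x ≡ 2 (mod 8).
  Combine with x ≡ 8 (mod 9): since gcd(8, 9) = 1, we get a unique residue mod 72.
    Write x = 2 + 8·t and substitute into x ≡ 8 (mod 9): 8·t ≡ 8 − 2 = 6 (mod 9).
    The inverse of 8 mod 9 is 8 (since 8·8 = 64 = 7·9 + 1), so t ≡ 8·6 = 48 ≡ 3 (mod 9).
    Then x = 2 + 8·3 = 26, valid modulo lcm(8, 9) = 72: x ≡ 26 (mod 72).
  Combine with x ≡ 1 (mod 7): since gcd(72, 7) = 1, we get a unique residue mod 504.
    Write x = 26 + 72·t and substitute into x ≡ 1 (mod 7): 72·t ≡ 1 − 26 = -25 (mod 7).
    Reduce coefficients mod 7: 2·t ≡ 3 (mod 7).
    The inverse of 2 mod 7 is 4 (since 2·4 = 8 = 1·7 + 1), so t ≡ 4·3 = 12 ≡ 5 (mod 7).
    Then x = 26 + 72·5 = 386, valid modulo lcm(72, 7) = 504: x ≡ 386 (mod 504).
Verify: 386 mod 8 = 2 ✓, 386 mod 9 = 8 ✓, 386 mod 7 = 1 ✓.

x ≡ 386 (mod 504).


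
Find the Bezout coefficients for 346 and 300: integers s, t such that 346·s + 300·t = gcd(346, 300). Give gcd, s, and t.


Euclidean algorithm on (346, 300) — divide until remainder is 0:
  346 = 1 · 300 + 46
  300 = 6 · 46 + 24
  46 = 1 · 24 + 22
  24 = 1 · 22 + 2
  22 = 11 · 2 + 0
gcd(346, 300) = 2.
Track Bezout coefficients alongside the remainders: start with r₀ = 346 = a·1 + b·0 (s = 1, t = 0) and r₁ = 300 = a·0 + b·1 (s = 0, t = 1); each new remainder r_{k+1} = r_{k-1} − q_k·r_k inherits s_{k+1} = s_{k-1} − q_k·s_k, t_{k+1} = t_{k-1} − q_k·t_k, so r_k = a·s_k + b·t_k at every step:
  q = 1: r = 46, s = 1 − 1·0 = 1, t = 0 − 1·1 = -1  (check: 346·1 + 300·(-1) = 46)
  q = 6: r = 24, s = 0 − 6·1 = -6, t = 1 − 6·(-1) = 7  (check: 346·(-6) + 300·7 = 24)
  q = 1: r = 22, s = 1 − 1·(-6) = 7, t = -1 − 1·7 = -8  (check: 346·7 + 300·(-8) = 22)
  q = 1: r = 2, s = -6 − 1·7 = -13, t = 7 − 1·(-8) = 15  (check: 346·(-13) + 300·15 = 2)
The row with r = 2 (the gcd) gives the Bezout coefficients s = -13, t = 15.
Result: 346 · (-13) + 300 · (15) = 2.

gcd(346, 300) = 2; s = -13, t = 15 (check: 346·(-13) + 300·15 = 2).


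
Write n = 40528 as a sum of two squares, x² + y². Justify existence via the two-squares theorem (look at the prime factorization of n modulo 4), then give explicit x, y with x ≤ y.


Step 1: Factor n = 40528 = 2^4 · 17 · 149.
Step 2: Check the mod-4 condition on each prime factor: 2 = 2 (special); 17 ≡ 1 (mod 4), exponent 1; 149 ≡ 1 (mod 4), exponent 1.
All primes ≡ 3 (mod 4) appear to even exponent (or don't appear), so by the two-squares theorem n IS expressible as a sum of two squares.
Step 3: Build a representation. Group n = k² · m with k = 4 and m = 17 · 149 = 2533 (a product of primes ≡ 1 (mod 4)); a representation of m scales to one of n via (k·x)² + (k·y)² = k²(x² + y²). Each prime p ≡ 1 (mod 4) is itself a sum of two squares; find a² by testing p − a² for a perfect square:
  17: 17 − 1² = 16 = 4² ⇒ 17 = 1² + 4².
  149: 149 − 1² = 148, 149 − 2² = 145, 149 − 3² = 140, 149 − 4² = 133, 149 − 5² = 124, 149 − 6² = 113, 149 − 7² = 100 = 10² ⇒ 149 = 7² + 10².
  Combine using the Brahmagupta–Fibonacci identity (a² + b²)(c² + d²) = (ac − bd)² + (ad + bc)² = (ac + bd)² + (ad − bc)²:
  17 · 149 = 2533: from (1² + 4²)(7² + 10²), take (1·7 − 4·10, 1·10 + 4·7) = (7 − 40, 10 + 28) = (-33, 38); dropping signs (only squares matter) gives (33, 38); check 33² + 38² = 1089 + 1444 = 2533 ✓.
  Scale by k = 4: (4·33, 4·38) = (132, 152).
Step 4: Order so x ≤ y and verify: 132² + 152² = 17424 + 23104 = 40528 = n. ✓

n = 40528 = 132² + 152² (one valid representation with x ≤ y).


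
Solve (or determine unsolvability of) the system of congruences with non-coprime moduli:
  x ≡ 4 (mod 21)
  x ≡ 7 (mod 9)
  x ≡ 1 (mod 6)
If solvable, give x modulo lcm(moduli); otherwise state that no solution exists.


Moduli 21, 9, 6 are not pairwise coprime, so CRT works modulo lcm(m_i) when all pairwise compatibility conditions hold.
Pairwise compatibility: gcd(m_i, m_j) must divide a_i - a_j for every pair.
Merge one congruence at a time:
  Start: x ≡ 4 (mod 21).
  Combine with x ≡ 7 (mod 9): gcd(21, 9) = 3; 7 - 4 = 3, which IS divisible by 3, so compatible.
    Write x = 4 + 21·t and substitute into x ≡ 7 (mod 9): 21·t ≡ 7 − 4 = 3 (mod 9).
    Divide the congruence (and modulus) by g = 3: 7·t ≡ 1 (mod 3).
    Reduce coefficients mod 3: 1·t ≡ 1 (mod 3).
    So t ≡ 1 (mod 3).
    Then x = 4 + 21·1 = 25, valid modulo lcm(21, 9) = 63: x ≡ 25 (mod 63).
  Combine with x ≡ 1 (mod 6): gcd(63, 6) = 3; 1 - 25 = -24, which IS divisible by 3, so compatible.
    Write x = 25 + 63·t and substitute into x ≡ 1 (mod 6): 63·t ≡ 1 − 25 = -24 (mod 6).
    Divide the congruence (and modulus) by g = 3: 21·t ≡ -8 (mod 2).
    Reduce coefficients mod 2: 1·t ≡ 0 (mod 2).
    So t ≡ 0 (mod 2).
    Then x = 25 + 63·0 = 25, valid modulo lcm(63, 6) = 126: x ≡ 25 (mod 126).
Verify: 25 mod 21 = 4, 25 mod 9 = 7, 25 mod 6 = 1.

x ≡ 25 (mod 126).


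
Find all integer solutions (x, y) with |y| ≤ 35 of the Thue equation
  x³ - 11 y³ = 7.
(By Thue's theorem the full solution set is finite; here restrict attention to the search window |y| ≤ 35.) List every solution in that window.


The equation is x³ - 11y³ = 7. For fixed y, x³ = 11·y³ + 7, so a solution requires the RHS to be a perfect cube.
Strategy: iterate y from -35 to 35, compute RHS = 11·y³ + 7, and check whether it is a (positive or negative) perfect cube.
Check small values of y:
  y = 0: RHS = 7 is not a perfect cube.
  y = 1: RHS = 18 is not a perfect cube.
  y = -1: RHS = -4 is not a perfect cube.
  y = 2: RHS = 95 is not a perfect cube.
  y = -2: RHS = -81 is not a perfect cube.
  y = 3: RHS = 304 is not a perfect cube.
  y = -3: RHS = -290 is not a perfect cube.
Continuing the search up to |y| = 35 finds no solutions either.
No (x, y) in the scanned range satisfies the equation.

No integer solutions with |y| ≤ 35.


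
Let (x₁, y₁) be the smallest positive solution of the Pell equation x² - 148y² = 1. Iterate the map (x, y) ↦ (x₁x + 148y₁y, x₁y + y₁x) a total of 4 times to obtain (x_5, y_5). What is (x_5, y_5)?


Step 1: Find the fundamental solution (x₁, y₁) of x² - 148y² = 1.
  Expand √148 as a continued fraction. a₀ = ⌊√148⌋ = 12; iterate m_{k+1} = d_k·a_k − m_k, d_{k+1} = (148 − m_{k+1}²)/d_k, a_{k+1} = ⌊(a₀ + m_{k+1})/d_{k+1}⌋ (starting m₀ = 0, d₀ = 1), with convergents p_k = a_k·p_{k-1} + p_{k-2}, q_k = a_k·q_{k-1} + q_{k-2} (p₋₁ = 1, q₋₁ = 0):
  k = 0: a₀ = 12; p₀/q₀ = 12/1; p₀² − 148·q₀² = 144 − 148 = -4.
  k = 1: m = 12, d = 4, a = ⌊(12 + 12)/4⌋ = 6; p/q = (6·12 + 1)/(6·1 + 0) = 73/6; p² − 148·q² = 5329 − 5328 = 1.
  The first convergent with p² − 148·q² = 1 gives the fundamental solution (x₁, y₁) = (73, 6).
Step 2: Apply the recurrence (x_{n+1}, y_{n+1}) = (x₁x_n + 148y₁y_n, x₁y_n + y₁x_n) repeatedly.
  From (x_1, y_1) = (73, 6): x_2 = 73·73 + 148·6·6 = 10657; y_2 = 73·6 + 6·73 = 876.
  From (x_2, y_2) = (10657, 876): x_3 = 73·10657 + 148·6·876 = 1555849; y_3 = 73·876 + 6·10657 = 127890.
  From (x_3, y_3) = (1555849, 127890): x_4 = 73·1555849 + 148·6·127890 = 227143297; y_4 = 73·127890 + 6·1555849 = 18671064.
  From (x_4, y_4) = (227143297, 18671064): x_5 = 73·227143297 + 148·6·18671064 = 33161365513; y_5 = 73·18671064 + 6·227143297 = 2725847454.
Step 3: Verify x_5² - 148·y_5² = 1099676162686785753169 - 1099676162686785753168 = 1 (should be 1). ✓

(x_1, y_1) = (73, 6); (x_5, y_5) = (33161365513, 2725847454).


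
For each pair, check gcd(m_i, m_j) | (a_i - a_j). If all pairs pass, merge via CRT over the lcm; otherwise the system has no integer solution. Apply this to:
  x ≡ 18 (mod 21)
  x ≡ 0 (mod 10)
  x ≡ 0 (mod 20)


Moduli 21, 10, 20 are not pairwise coprime, so CRT works modulo lcm(m_i) when all pairwise compatibility conditions hold.
Pairwise compatibility: gcd(m_i, m_j) must divide a_i - a_j for every pair.
Merge one congruence at a time:
  Start: x ≡ 18 (mod 21).
  Combine with x ≡ 0 (mod 10): gcd(21, 10) = 1; 0 - 18 = -18, which IS divisible by 1, so compatible.
    Write x = 18 + 21·t and substitute into x ≡ 0 (mod 10): 21·t ≡ 0 − 18 = -18 (mod 10).
    Reduce coefficients mod 10: 1·t ≡ 2 (mod 10).
    So t ≡ 2 (mod 10).
    Then x = 18 + 21·2 = 60, valid modulo lcm(21, 10) = 210: x ≡ 60 (mod 210).
  Combine with x ≡ 0 (mod 20): gcd(210, 20) = 10; 0 - 60 = -60, which IS divisible by 10, so compatible.
    Write x = 60 + 210·t and substitute into x ≡ 0 (mod 20): 210·t ≡ 0 − 60 = -60 (mod 20).
    Divide the congruence (and modulus) by g = 10: 21·t ≡ -6 (mod 2).
    Reduce coefficients mod 2: 1·t ≡ 0 (mod 2).
    So t ≡ 0 (mod 2).
    Then x = 60 + 210·0 = 60, valid modulo lcm(210, 20) = 420: x ≡ 60 (mod 420).
Verify: 60 mod 21 = 18, 60 mod 10 = 0, 60 mod 20 = 0.

x ≡ 60 (mod 420).


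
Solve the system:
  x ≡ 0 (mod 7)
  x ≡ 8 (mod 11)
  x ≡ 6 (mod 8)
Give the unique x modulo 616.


Moduli 7, 11, 8 are pairwise coprime; by CRT there is a unique solution modulo M = 7 · 11 · 8 = 616.
Solve pairwise, accumulating the modulus:
  Start with x ≡ 0 (mod 7).
  Combine with x ≡ 8 (mod 11): since gcd(7, 11) = 1, we get a unique residue mod 77.
    Write x = 0 + 7·t and substitute into x ≡ 8 (mod 11): 7·t ≡ 8 − 0 = 8 (mod 11).
    The inverse of 7 mod 11 is 8 (since 7·8 = 56 = 5·11 + 1), so t ≡ 8·8 = 64 ≡ 9 (mod 11).
    Then x = 0 + 7·9 = 63, valid modulo lcm(7, 11) = 77: x ≡ 63 (mod 77).
  Combine with x ≡ 6 (mod 8): since gcd(77, 8) = 1, we get a unique residue mod 616.
    Write x = 63 + 77·t and substitute into x ≡ 6 (mod 8): 77·t ≡ 6 − 63 = -57 (mod 8).
    Reduce coefficients mod 8: 5·t ≡ 7 (mod 8).
    The inverse of 5 mod 8 is 5 (since 5·5 = 25 = 3·8 + 1), so t ≡ 5·7 = 35 ≡ 3 (mod 8).
    Then x = 63 + 77·3 = 294, valid modulo lcm(77, 8) = 616: x ≡ 294 (mod 616).
Verify: 294 mod 7 = 0 ✓, 294 mod 11 = 8 ✓, 294 mod 8 = 6 ✓.

x ≡ 294 (mod 616).
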